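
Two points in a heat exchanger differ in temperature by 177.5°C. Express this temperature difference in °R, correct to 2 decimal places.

319.50°R

Only the scale ratio 1.8 matters for a change in temperature.
177.5 × 1.8 = 319.50.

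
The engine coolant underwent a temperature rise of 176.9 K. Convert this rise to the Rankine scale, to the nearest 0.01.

Only the scale ratio 1.8 matters for a change in temperature.
176.9 × 1.8 = 318.42.

318.42°R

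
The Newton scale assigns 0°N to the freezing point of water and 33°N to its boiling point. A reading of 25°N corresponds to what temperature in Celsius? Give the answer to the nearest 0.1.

Linear interpolation between the fixed points: C = (25 - 0) × 100 / (33 - 0) = 75.7576°C.

75.8°C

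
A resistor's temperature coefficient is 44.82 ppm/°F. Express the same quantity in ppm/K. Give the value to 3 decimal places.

Since only a temperature interval is involved, the additive offset between the scales drops out.
A change of 1 K is a change of 1.8°F, so per K the value is 44.82 × 1.8 = 80.676.

80.676 ppm/K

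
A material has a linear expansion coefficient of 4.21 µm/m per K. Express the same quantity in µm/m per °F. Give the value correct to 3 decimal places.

The quantity depends on a temperature interval, so only the ratio of degree sizes applies; the offset between the scales is irrelevant.
A change of 1°F is a change of 5/9 K, so per °F the value is 4.21 × 5/9 = 2.339.

2.339 µm/m per °F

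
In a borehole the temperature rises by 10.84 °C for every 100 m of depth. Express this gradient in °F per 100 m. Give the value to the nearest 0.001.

19.512 °F/100 m

Since only a temperature interval is involved, the additive offset between the scales drops out.
A change of 1°C is a change of 1.8°F, so 10.84 × 1.8 = 19.512.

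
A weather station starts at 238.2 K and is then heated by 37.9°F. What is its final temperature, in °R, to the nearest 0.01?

Initial temperature in Celsius: 238.2 - 273.15 = -34.9500°C.
The 37.9°F change is an interval, so only the factor 5/9 applies: +37.9 × 5/9 = +21.0556°C.
Final Celsius temperature: -34.9500 + 21.0556 = -13.8944°C.
In Rankine: -13.8944 × 1.8 + 491.67 = 466.66°R.

466.66°R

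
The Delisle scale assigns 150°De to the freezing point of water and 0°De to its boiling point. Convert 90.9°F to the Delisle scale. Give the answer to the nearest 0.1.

100.9°De

First in Celsius: (90.9 - 32) × 5/9 = 32.7222°C.
Linearly onto the Delisle scale: 150 + (32.7222 / 100) × (0 - 150) = 100.9°De.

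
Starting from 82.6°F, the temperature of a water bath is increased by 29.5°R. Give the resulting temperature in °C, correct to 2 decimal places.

Initial temperature in Celsius: (82.6 - 32) × 5/9 = 28.1111°C.
The 29.5°R change is an interval, so only the factor 5/9 applies: +29.5 × 5/9 = +16.3889°C.
Final Celsius temperature: 28.1111 + 16.3889 = 44.5000°C.

44.50°C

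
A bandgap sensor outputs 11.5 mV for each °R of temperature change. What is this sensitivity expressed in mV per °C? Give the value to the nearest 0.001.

The quantity depends on a temperature interval, so only the ratio of degree sizes applies; the offset between the scales is irrelevant.
A change of 1°C is a change of 1.8°R, so per °C the value is 11.5 × 1.8 = 20.700.

20.700 mV per °C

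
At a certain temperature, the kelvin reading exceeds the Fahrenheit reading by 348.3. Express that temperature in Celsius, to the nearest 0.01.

Let x be the kelvin reading; then the Fahrenheit reading is 1.8·x - 459.67.
(1.8·x - 459.67) - x = -348.3  ⇒  (0.8)·x = 111.37  ⇒  x = 139.2125 K.
In Celsius: 139.2125 - 273.15 = -133.94°C.

-133.94°C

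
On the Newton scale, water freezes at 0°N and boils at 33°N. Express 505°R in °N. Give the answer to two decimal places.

2.44°N

First in Celsius: (505 - 491.67) × 5/9 = 7.4056°C.
Linearly onto the Newton scale: 0 + (7.4056 / 100) × (33 - 0) = 2.44°N.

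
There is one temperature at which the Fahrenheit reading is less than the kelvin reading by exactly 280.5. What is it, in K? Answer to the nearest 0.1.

Let K be the kelvin reading. The Fahrenheit reading is F = 1.8·K - 459.67.
Require F - K = -280.5: (0.8)·K - 459.67 = -280.5.
K = (-280.5 + 459.67) / (0.8) = 224.0.

224.0 K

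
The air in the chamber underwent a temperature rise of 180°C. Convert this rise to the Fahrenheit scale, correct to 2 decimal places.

Only the scale ratio 1.8 matters for a change in temperature.
180 × 1.8 = 324.00.

324.00°F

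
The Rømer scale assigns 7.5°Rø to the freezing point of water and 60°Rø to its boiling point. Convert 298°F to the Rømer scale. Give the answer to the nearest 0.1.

First in Celsius: (298 - 32) × 5/9 = 147.7778°C.
Linearly onto the Rømer scale: 7.5 + (147.7778 / 100) × (60 - 7.5) = 85.1°Rø.

85.1°Rø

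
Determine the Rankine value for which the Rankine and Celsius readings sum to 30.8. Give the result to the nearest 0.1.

Let R be the Rankine reading. The Celsius reading is C = 5/9·R - 273.15.
Require R + C = 30.8: (14/9)·R - 273.15 = 30.8.
R = (30.8 + 273.15) / (14/9) = 195.4.

195.4°R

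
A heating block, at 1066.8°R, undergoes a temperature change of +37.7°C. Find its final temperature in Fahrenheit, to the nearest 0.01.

674.99°F

Initial temperature in Celsius: (1066.8 - 491.67) × 5/9 = 319.5167°C.
Final Celsius temperature: 319.5167 + 37.7000 = 357.2167°C.
In Fahrenheit: 357.2167 × 1.8 + 32 = 674.99°F.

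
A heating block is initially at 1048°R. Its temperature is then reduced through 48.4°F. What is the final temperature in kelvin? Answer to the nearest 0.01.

555.33 K

Initial temperature in Celsius: (1048 - 491.67) × 5/9 = 309.0722°C.
The 48.4°F change is an interval, so only the factor 5/9 applies: -48.4 × 5/9 = -26.8889°C.
Final Celsius temperature: 309.0722 - 26.8889 = 282.1833°C.
In kelvin: 282.1833 + 273.15 = 555.33 K.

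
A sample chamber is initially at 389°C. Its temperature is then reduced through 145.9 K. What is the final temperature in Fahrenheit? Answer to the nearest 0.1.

The 145.9 K change is an interval; Kelvin and Celsius degrees are the same size, so ΔC = -145.9°C.
Final Celsius temperature: 389.0000 - 145.9000 = 243.1000°C.
In Fahrenheit: 243.1000 × 1.8 + 32 = 469.6°F.

469.6°F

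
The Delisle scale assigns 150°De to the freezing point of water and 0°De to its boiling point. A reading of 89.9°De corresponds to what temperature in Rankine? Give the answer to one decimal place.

563.8°R

Linear interpolation between the fixed points: C = (89.9 - 150) × 100 / (0 - 150) = 40.0667°C.
Then 40.0667 × 1.8 + 491.67 = 563.8°R.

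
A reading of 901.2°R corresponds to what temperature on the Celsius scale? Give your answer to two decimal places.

227.52°C

In Celsius: (901.2 - 491.67) × 5/9 = 227.5167°C.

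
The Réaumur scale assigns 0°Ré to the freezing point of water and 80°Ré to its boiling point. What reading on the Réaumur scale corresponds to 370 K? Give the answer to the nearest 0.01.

77.48°Ré

First in Celsius: 370 - 273.15 = 96.8500°C.
Linearly onto the Réaumur scale: 0 + (96.8500 / 100) × (80 - 0) = 77.48°Ré.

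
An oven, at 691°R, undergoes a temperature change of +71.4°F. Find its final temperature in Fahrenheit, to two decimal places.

302.73°F

Initial temperature in Celsius: (691 - 491.67) × 5/9 = 110.7389°C.
The 71.4°F change is an interval, so only the factor 5/9 applies: +71.4 × 5/9 = +39.6667°C.
Final Celsius temperature: 110.7389 + 39.6667 = 150.4056°C.
In Fahrenheit: 150.4056 × 1.8 + 32 = 302.73°F.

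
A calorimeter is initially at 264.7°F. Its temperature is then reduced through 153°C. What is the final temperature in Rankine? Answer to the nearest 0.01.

Initial temperature in Celsius: (264.7 - 32) × 5/9 = 129.2778°C.
Final Celsius temperature: 129.2778 - 153.0000 = -23.7222°C.
In Rankine: -23.7222 × 1.8 + 491.67 = 448.97°R.

448.97°R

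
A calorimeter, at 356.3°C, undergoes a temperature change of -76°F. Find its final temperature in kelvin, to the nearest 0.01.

The 76°F change is an interval, so only the factor 5/9 applies: -76 × 5/9 = -42.2222°C.
Final Celsius temperature: 356.3000 - 42.2222 = 314.0778°C.
In kelvin: 314.0778 + 273.15 = 587.23 K.

587.23 K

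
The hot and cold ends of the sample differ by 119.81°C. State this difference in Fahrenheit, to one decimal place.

215.7°F

An interval of 1°C corresponds to 1.8°F.
119.81 × 1.8 = 215.7.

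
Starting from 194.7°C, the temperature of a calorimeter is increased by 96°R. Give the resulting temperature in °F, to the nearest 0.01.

The 96°R change is an interval, so only the factor 5/9 applies: +96 × 5/9 = +53.3333°C.
Final Celsius temperature: 194.7000 + 53.3333 = 248.0333°C.
In Fahrenheit: 248.0333 × 1.8 + 32 = 478.46°F.

478.46°F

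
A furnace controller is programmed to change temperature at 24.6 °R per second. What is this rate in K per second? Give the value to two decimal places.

13.67 K/second

Since only a temperature interval is involved, the additive offset between the scales drops out.
A change of 1°R is a change of 5/9 K, so 24.6 × 5/9 = 13.67.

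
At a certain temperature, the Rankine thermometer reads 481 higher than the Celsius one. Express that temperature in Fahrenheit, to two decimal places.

Let x be the Celsius reading; then the Rankine reading is 1.8·x + 491.67.
(1.8·x + 491.67) - x = 481  ⇒  (0.8)·x = -10.67  ⇒  x = -13.3375°C.
In Fahrenheit: -13.3375 × 1.8 + 32 = 7.99°F.

7.99°F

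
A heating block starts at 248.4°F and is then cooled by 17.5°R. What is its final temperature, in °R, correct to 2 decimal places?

690.57°R

Initial temperature in Celsius: (248.4 - 32) × 5/9 = 120.2222°C.
The 17.5°R change is an interval, so only the factor 5/9 applies: -17.5 × 5/9 = -9.7222°C.
Final Celsius temperature: 120.2222 - 9.7222 = 110.5000°C.
In Rankine: 110.5000 × 1.8 + 491.67 = 690.57°R.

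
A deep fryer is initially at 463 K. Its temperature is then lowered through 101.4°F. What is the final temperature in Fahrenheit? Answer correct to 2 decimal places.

Initial temperature in Celsius: 463 - 273.15 = 189.8500°C.
The 101.4°F change is an interval, so only the factor 5/9 applies: -101.4 × 5/9 = -56.3333°C.
Final Celsius temperature: 189.8500 - 56.3333 = 133.5167°C.
In Fahrenheit: 133.5167 × 1.8 + 32 = 272.33°F.

272.33°F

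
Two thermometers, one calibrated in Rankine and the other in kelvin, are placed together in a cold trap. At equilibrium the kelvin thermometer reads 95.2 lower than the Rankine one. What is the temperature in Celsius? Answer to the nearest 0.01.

Let x be the Rankine reading; then the kelvin reading is 5/9·x.
(5/9·x) - x = -95.2  ⇒  (-4/9)·x = -95.2  ⇒  x = 214.2000°R.
In Celsius: (214.2 - 491.67) × 5/9 = -154.15°C.

-154.15°C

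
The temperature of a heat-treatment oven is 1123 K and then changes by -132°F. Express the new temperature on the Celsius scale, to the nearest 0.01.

Initial temperature in Celsius: 1123 - 273.15 = 849.8500°C.
The 132°F change is an interval, so only the factor 5/9 applies: -132 × 5/9 = -73.3333°C.
Final Celsius temperature: 849.8500 - 73.3333 = 776.5167°C.

776.52°C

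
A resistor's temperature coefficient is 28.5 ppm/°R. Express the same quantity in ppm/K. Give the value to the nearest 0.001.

51.300 ppm/K

The quantity depends on a temperature interval, so only the ratio of degree sizes applies; the offset between the scales is irrelevant.
A change of 1 K is a change of 1.8°R, so per K the value is 28.5 × 1.8 = 51.300.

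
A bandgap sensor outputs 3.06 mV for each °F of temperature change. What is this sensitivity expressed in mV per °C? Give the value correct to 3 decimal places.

The quantity depends on a temperature interval, so only the ratio of degree sizes applies; the offset between the scales is irrelevant.
A change of 1°C is a change of 1.8°F, so per °C the value is 3.06 × 1.8 = 5.508.

5.508 mV per °C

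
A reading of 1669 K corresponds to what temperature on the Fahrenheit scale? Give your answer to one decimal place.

In Celsius: 1669 - 273.15 = 1395.8500°C.
In Fahrenheit: 1395.8500 × 1.8 + 32 = 2544.5°F.

2544.5°F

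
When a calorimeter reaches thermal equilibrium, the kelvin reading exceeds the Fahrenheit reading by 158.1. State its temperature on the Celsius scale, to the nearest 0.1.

103.8°C

Let x be the Fahrenheit reading; then the kelvin reading is 5/9·x + 255.372.
(5/9·x + 255.372) - x = 158.1  ⇒  (-4/9)·x = -97.2722  ⇒  x = 218.8625°F.
In Celsius: (218.8625 - 32) × 5/9 = 103.8°C.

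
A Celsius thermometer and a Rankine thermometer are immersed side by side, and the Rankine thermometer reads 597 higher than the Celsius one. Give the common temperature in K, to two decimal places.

404.81 K

Let x be the Celsius reading; then the Rankine reading is 1.8·x + 491.67.
(1.8·x + 491.67) - x = 597  ⇒  (0.8)·x = 105.33  ⇒  x = 131.6625°C.
In kelvin: 131.6625 + 273.15 = 404.81 K.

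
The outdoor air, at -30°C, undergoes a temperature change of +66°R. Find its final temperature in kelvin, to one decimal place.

279.8 K

The 66°R change is an interval, so only the factor 5/9 applies: +66 × 5/9 = +36.6667°C.
Final Celsius temperature: -30.0000 + 36.6667 = 6.6667°C.
In kelvin: 6.6667 + 273.15 = 279.8 K.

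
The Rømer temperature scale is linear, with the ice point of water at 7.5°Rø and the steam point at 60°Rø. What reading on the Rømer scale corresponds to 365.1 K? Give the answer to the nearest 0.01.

55.77°Rø

First in Celsius: 365.1 - 273.15 = 91.9500°C.
Linearly onto the Rømer scale: 7.5 + (91.9500 / 100) × (60 - 7.5) = 55.77°Rø.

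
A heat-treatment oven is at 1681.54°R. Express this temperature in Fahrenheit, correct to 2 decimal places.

1221.87°F

In Celsius: (1681.54 - 491.67) × 5/9 = 661.0389°C.
In Fahrenheit: 661.0389 × 1.8 + 32 = 1221.87°F.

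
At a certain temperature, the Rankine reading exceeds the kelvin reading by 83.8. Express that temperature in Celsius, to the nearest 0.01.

-168.40°C

Let x be the kelvin reading; then the Rankine reading is 1.8·x.
(1.8·x) - x = 83.8  ⇒  (0.8)·x = 83.8  ⇒  x = 104.7500 K.
In Celsius: 104.75 - 273.15 = -168.40°C.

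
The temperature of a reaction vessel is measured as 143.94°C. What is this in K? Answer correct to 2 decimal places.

417.09 K

In kelvin: 143.9400 + 273.15 = 417.09 K.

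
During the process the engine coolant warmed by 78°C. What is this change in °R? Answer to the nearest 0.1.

140.4°R

Only the scale ratio 1.8 matters for a change in temperature.
78 × 1.8 = 140.4.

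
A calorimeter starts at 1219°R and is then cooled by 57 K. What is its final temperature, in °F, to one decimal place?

656.7°F

Initial temperature in Celsius: (1219 - 491.67) × 5/9 = 404.0722°C.
The 57 K change is an interval; Kelvin and Celsius degrees are the same size, so ΔC = -57°C.
Final Celsius temperature: 404.0722 - 57.0000 = 347.0722°C.
In Fahrenheit: 347.0722 × 1.8 + 32 = 656.7°F.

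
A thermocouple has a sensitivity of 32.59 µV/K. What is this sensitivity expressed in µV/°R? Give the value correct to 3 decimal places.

18.106 µV/°R

Since only a temperature interval is involved, the additive offset between the scales drops out.
A change of 1°R is a change of 5/9 K, so per °R the value is 32.59 × 5/9 = 18.106.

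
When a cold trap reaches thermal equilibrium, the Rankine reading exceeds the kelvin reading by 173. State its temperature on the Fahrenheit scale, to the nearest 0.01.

Let x be the kelvin reading; then the Rankine reading is 1.8·x.
(1.8·x) - x = 173  ⇒  (0.8)·x = 173  ⇒  x = 216.2500 K.
In Celsius: 216.25 - 273.15 = -56.9000°C.
In Fahrenheit: -56.9000 × 1.8 + 32 = -70.42°F.

-70.42°F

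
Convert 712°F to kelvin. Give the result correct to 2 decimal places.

In Celsius: (712 - 32) × 5/9 = 377.7778°C.
In kelvin: 377.7778 + 273.15 = 650.93 K.

650.93 K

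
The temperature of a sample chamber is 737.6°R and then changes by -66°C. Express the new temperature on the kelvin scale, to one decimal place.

Initial temperature in Celsius: (737.6 - 491.67) × 5/9 = 136.6278°C.
Final Celsius temperature: 136.6278 - 66.0000 = 70.6278°C.
In kelvin: 70.6278 + 273.15 = 343.8 K.

343.8 K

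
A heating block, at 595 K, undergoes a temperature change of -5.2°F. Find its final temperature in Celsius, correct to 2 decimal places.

318.96°C

Initial temperature in Celsius: 595 - 273.15 = 321.8500°C.
The 5.2°F change is an interval, so only the factor 5/9 applies: -5.2 × 5/9 = -2.8889°C.
Final Celsius temperature: 321.8500 - 2.8889 = 318.9611°C.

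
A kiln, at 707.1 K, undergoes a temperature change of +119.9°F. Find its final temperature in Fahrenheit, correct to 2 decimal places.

Initial temperature in Celsius: 707.1 - 273.15 = 433.9500°C.
The 119.9°F change is an interval, so only the factor 5/9 applies: +119.9 × 5/9 = +66.6111°C.
Final Celsius temperature: 433.9500 + 66.6111 = 500.5611°C.
In Fahrenheit: 500.5611 × 1.8 + 32 = 933.01°F.

933.01°F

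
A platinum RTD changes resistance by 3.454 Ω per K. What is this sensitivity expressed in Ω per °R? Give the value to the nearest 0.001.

The quantity depends on a temperature interval, so only the ratio of degree sizes applies; the offset between the scales is irrelevant.
A change of 1°R is a change of 5/9 K, so per °R the value is 3.454 × 5/9 = 1.919.

1.919 Ω per °R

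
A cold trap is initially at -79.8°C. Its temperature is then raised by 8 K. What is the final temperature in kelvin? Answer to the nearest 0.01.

201.35 K

The 8 K change is an interval; Kelvin and Celsius degrees are the same size, so ΔC = +8°C.
Final Celsius temperature: -79.8000 + 8.0000 = -71.8000°C.
In kelvin: -71.8000 + 273.15 = 201.35 K.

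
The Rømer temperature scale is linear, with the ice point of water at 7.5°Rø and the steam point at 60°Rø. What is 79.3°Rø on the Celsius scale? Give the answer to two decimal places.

136.76°C

Linear interpolation between the fixed points: C = (79.3 - 7.5) × 100 / (60 - 7.5) = 136.7619°C.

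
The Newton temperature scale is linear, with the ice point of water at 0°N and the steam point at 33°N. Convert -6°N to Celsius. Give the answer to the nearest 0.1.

Linear interpolation between the fixed points: C = (-6 - 0) × 100 / (33 - 0) = -18.1818°C.

-18.2°C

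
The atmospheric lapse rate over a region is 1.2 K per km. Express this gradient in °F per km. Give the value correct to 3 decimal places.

The quantity depends on a temperature interval, so only the ratio of degree sizes applies; the offset between the scales is irrelevant.
A change of 1 K is a change of 1.8°F, so 1.2 × 1.8 = 2.160.

2.160 °F/km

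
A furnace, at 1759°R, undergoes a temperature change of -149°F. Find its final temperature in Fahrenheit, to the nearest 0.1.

1150.3°F

Initial temperature in Celsius: (1759 - 491.67) × 5/9 = 704.0722°C.
The 149°F change is an interval, so only the factor 5/9 applies: -149 × 5/9 = -82.7778°C.
Final Celsius temperature: 704.0722 - 82.7778 = 621.2944°C.
In Fahrenheit: 621.2944 × 1.8 + 32 = 1150.3°F.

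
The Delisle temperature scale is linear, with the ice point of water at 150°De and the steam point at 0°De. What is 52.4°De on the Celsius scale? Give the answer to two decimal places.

65.07°C

Linear interpolation between the fixed points: C = (52.4 - 150) × 100 / (0 - 150) = 65.0667°C.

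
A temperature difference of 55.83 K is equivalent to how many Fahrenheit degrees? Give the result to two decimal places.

An interval of 1 K corresponds to 1.8°F.
55.83 × 1.8 = 100.49.

100.49°F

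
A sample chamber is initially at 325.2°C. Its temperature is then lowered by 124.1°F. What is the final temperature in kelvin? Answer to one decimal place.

529.4 K

The 124.1°F change is an interval, so only the factor 5/9 applies: -124.1 × 5/9 = -68.9444°C.
Final Celsius temperature: 325.2000 - 68.9444 = 256.2556°C.
In kelvin: 256.2556 + 273.15 = 529.4 K.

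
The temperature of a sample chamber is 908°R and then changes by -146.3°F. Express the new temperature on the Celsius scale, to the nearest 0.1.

150.0°C

Initial temperature in Celsius: (908 - 491.67) × 5/9 = 231.2944°C.
The 146.3°F change is an interval, so only the factor 5/9 applies: -146.3 × 5/9 = -81.2778°C.
Final Celsius temperature: 231.2944 - 81.2778 = 150.0167°C.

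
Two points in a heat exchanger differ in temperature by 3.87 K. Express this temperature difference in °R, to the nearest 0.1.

An interval of 1 K corresponds to 1.8°R.
3.87 × 1.8 = 7.0.

7.0°R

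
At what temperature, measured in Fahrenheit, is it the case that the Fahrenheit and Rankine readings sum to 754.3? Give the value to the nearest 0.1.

Let F be the Fahrenheit reading. The Rankine reading is R = 1·F + 459.67.
Require F + R = 754.3: (2)·F + 459.67 = 754.3.
F = (754.3 - 459.67) / (2) = 147.3.

147.3°F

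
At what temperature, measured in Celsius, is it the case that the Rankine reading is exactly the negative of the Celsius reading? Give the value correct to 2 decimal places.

Let C be the Celsius reading. The Rankine reading is R = 1.8·C + 491.67.
Require R = -1·C: 1.8·C + 491.67 = -1·C.
(2.8)·C = -491.67  ⇒  C = -175.60.

-175.60°C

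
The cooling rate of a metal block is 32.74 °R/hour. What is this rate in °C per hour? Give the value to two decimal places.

Since only a temperature interval is involved, the additive offset between the scales drops out.
A change of 1°R is a change of 5/9°C, so 32.74 × 5/9 = 18.19.

18.19 °C/hour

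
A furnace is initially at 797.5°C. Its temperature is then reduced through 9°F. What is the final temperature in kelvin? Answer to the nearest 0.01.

The 9°F change is an interval, so only the factor 5/9 applies: -9 × 5/9 = -5.0000°C.
Final Celsius temperature: 797.5000 - 5.0000 = 792.5000°C.
In kelvin: 792.5000 + 273.15 = 1065.65 K.

1065.65 K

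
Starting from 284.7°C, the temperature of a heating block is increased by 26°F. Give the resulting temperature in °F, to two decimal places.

The 26°F change is an interval, so only the factor 5/9 applies: +26 × 5/9 = +14.4444°C.
Final Celsius temperature: 284.7000 + 14.4444 = 299.1444°C.
In Fahrenheit: 299.1444 × 1.8 + 32 = 570.46°F.

570.46°F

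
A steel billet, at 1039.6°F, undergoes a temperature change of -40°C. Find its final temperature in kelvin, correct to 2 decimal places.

Initial temperature in Celsius: (1039.6 - 32) × 5/9 = 559.7778°C.
Final Celsius temperature: 559.7778 - 40.0000 = 519.7778°C.
In kelvin: 519.7778 + 273.15 = 792.93 K.

792.93 K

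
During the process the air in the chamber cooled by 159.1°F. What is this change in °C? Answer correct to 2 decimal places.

88.39°C

Only the scale ratio 5/9 matters for a change in temperature.
159.1 × 5/9 = 88.39.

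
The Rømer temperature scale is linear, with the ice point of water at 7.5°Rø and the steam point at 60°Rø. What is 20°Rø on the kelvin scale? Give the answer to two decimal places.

Linear interpolation between the fixed points: C = (20 - 7.5) × 100 / (60 - 7.5) = 23.8095°C.
Then 23.8095 + 273.15 = 296.96 K.

296.96 K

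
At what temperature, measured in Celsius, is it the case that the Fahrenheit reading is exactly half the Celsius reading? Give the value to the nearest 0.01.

-24.62°C

Let C be the Celsius reading. The Fahrenheit reading is F = 1.8·C + 32.
Require F = 0.5·C: 1.8·C + 32 = 0.5·C.
(1.3)·C = -32  ⇒  C = -24.62.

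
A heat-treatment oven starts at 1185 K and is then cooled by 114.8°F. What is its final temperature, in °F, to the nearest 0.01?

1558.53°F

Initial temperature in Celsius: 1185 - 273.15 = 911.8500°C.
The 114.8°F change is an interval, so only the factor 5/9 applies: -114.8 × 5/9 = -63.7778°C.
Final Celsius temperature: 911.8500 - 63.7778 = 848.0722°C.
In Fahrenheit: 848.0722 × 1.8 + 32 = 1558.53°F.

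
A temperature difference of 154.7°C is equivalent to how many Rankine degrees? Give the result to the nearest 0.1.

Only the scale ratio 1.8 matters for a change in temperature.
154.7 × 1.8 = 278.5.

278.5°R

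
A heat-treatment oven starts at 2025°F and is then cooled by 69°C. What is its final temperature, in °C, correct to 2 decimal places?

Initial temperature in Celsius: (2025 - 32) × 5/9 = 1107.2222°C.
Final Celsius temperature: 1107.2222 - 69.0000 = 1038.2222°C.

1038.22°C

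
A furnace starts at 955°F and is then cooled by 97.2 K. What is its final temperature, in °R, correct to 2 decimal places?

Initial temperature in Celsius: (955 - 32) × 5/9 = 512.7778°C.
The 97.2 K change is an interval; Kelvin and Celsius degrees are the same size, so ΔC = -97.2°C.
Final Celsius temperature: 512.7778 - 97.2000 = 415.5778°C.
In Rankine: 415.5778 × 1.8 + 491.67 = 1239.71°R.

1239.71°R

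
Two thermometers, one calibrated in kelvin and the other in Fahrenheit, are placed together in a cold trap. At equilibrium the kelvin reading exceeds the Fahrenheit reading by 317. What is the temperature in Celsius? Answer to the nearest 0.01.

-94.81°C

Let x be the kelvin reading; then the Fahrenheit reading is 1.8·x - 459.67.
(1.8·x - 459.67) - x = -317  ⇒  (0.8)·x = 142.67  ⇒  x = 178.3375 K.
In Celsius: 178.3375 - 273.15 = -94.81°C.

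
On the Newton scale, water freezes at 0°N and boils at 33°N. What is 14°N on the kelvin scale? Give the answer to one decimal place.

315.6 K

Linear interpolation between the fixed points: C = (14 - 0) × 100 / (33 - 0) = 42.4242°C.
Then 42.4242 + 273.15 = 315.6 K.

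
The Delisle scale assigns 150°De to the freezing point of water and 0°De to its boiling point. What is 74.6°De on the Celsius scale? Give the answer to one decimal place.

50.3°C

Linear interpolation between the fixed points: C = (74.6 - 150) × 100 / (0 - 150) = 50.2667°C.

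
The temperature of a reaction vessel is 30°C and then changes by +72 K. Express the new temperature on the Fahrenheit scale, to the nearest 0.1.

215.6°F

The 72 K change is an interval; Kelvin and Celsius degrees are the same size, so ΔC = +72°C.
Final Celsius temperature: 30.0000 + 72.0000 = 102.0000°C.
In Fahrenheit: 102.0000 × 1.8 + 32 = 215.6°F.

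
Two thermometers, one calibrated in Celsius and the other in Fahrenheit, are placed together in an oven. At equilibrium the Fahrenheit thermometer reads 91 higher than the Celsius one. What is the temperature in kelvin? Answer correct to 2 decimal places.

346.90 K

Let x be the Celsius reading; then the Fahrenheit reading is 1.8·x + 32.
(1.8·x + 32) - x = 91  ⇒  (0.8)·x = 59  ⇒  x = 73.7500°C.
In kelvin: 73.7500 + 273.15 = 346.90 K.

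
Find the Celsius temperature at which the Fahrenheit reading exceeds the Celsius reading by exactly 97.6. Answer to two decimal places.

Let C be the Celsius reading. The Fahrenheit reading is F = 1.8·C + 32.
Require F - C = 97.6: (0.8)·C + 32 = 97.6.
C = (97.6 - 32) / (0.8) = 82.00.

82.00°C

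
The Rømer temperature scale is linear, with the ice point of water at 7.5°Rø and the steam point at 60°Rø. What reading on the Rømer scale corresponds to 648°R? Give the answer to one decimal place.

53.1°Rø

First in Celsius: (648 - 491.67) × 5/9 = 86.8500°C.
Linearly onto the Rømer scale: 7.5 + (86.8500 / 100) × (60 - 7.5) = 53.1°Rø.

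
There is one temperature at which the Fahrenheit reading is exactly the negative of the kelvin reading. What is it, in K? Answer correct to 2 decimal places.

164.17 K

Let K be the kelvin reading. The Fahrenheit reading is F = 1.8·K - 459.67.
Require F = -1·K: 1.8·K - 459.67 = -1·K.
(2.8)·K = 459.67  ⇒  K = 164.17.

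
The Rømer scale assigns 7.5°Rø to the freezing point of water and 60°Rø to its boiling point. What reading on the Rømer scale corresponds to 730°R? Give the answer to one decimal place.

77.0°Rø

First in Celsius: (730 - 491.67) × 5/9 = 132.4056°C.
Linearly onto the Rømer scale: 7.5 + (132.4056 / 100) × (60 - 7.5) = 77.0°Rø.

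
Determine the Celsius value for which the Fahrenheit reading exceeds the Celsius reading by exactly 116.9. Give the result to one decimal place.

Let C be the Celsius reading. The Fahrenheit reading is F = 1.8·C + 32.
Require F - C = 116.9: (0.8)·C + 32 = 116.9.
C = (116.9 - 32) / (0.8) = 106.1.

106.1°C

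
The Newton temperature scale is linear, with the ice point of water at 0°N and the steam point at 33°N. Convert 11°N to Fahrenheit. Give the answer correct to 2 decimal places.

Linear interpolation between the fixed points: C = (11 - 0) × 100 / (33 - 0) = 33.3333°C.
Then 33.3333 × 1.8 + 32 = 92.00°F.

92.00°F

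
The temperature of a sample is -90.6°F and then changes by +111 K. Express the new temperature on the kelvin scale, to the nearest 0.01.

Initial temperature in Celsius: (-90.6 - 32) × 5/9 = -68.1111°C.
The 111 K change is an interval; Kelvin and Celsius degrees are the same size, so ΔC = +111°C.
Final Celsius temperature: -68.1111 + 111.0000 = 42.8889°C.
In kelvin: 42.8889 + 273.15 = 316.04 K.

316.04 K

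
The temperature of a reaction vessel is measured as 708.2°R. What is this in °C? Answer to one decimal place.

120.3°C

In Celsius: (708.2 - 491.67) × 5/9 = 120.2944°C.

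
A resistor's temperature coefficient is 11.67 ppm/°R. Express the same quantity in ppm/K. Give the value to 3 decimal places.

21.006 ppm/K

The quantity depends on a temperature interval, so only the ratio of degree sizes applies; the offset between the scales is irrelevant.
A change of 1 K is a change of 1.8°R, so per K the value is 11.67 × 1.8 = 21.006.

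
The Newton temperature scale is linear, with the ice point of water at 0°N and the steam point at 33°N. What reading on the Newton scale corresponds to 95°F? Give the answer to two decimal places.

First in Celsius: (95 - 32) × 5/9 = 35.0000°C.
Linearly onto the Newton scale: 0 + (35.0000 / 100) × (33 - 0) = 11.55°N.

11.55°N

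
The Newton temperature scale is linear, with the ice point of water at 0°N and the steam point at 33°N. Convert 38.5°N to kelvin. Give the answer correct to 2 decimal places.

Linear interpolation between the fixed points: C = (38.5 - 0) × 100 / (33 - 0) = 116.6667°C.
Then 116.6667 + 273.15 = 389.82 K.

389.82 K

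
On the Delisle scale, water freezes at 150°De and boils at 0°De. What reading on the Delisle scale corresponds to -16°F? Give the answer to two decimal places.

190.00°De

First in Celsius: (-16 - 32) × 5/9 = -26.6667°C.
Linearly onto the Delisle scale: 150 + (-26.6667 / 100) × (0 - 150) = 190.00°De.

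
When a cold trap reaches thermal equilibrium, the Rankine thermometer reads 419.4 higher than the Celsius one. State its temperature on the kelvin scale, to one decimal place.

182.8 K

Let x be the Celsius reading; then the Rankine reading is 1.8·x + 491.67.
(1.8·x + 491.67) - x = 419.4  ⇒  (0.8)·x = -72.27  ⇒  x = -90.3375°C.
In kelvin: -90.3375 + 273.15 = 182.8 K.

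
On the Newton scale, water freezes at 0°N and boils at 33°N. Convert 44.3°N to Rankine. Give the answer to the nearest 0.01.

Linear interpolation between the fixed points: C = (44.3 - 0) × 100 / (33 - 0) = 134.2424°C.
Then 134.2424 × 1.8 + 491.67 = 733.31°R.

733.31°R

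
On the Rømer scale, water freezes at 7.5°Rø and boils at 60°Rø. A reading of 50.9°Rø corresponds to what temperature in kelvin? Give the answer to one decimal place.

Linear interpolation between the fixed points: C = (50.9 - 7.5) × 100 / (60 - 7.5) = 82.6667°C.
Then 82.6667 + 273.15 = 355.8 K.

355.8 K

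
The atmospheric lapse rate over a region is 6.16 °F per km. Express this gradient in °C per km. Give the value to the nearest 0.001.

Since only a temperature interval is involved, the additive offset between the scales drops out.
A change of 1°F is a change of 5/9°C, so 6.16 × 5/9 = 3.422.

3.422 °C/km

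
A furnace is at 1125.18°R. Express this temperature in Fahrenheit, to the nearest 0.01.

In Celsius: (1125.18 - 491.67) × 5/9 = 351.9500°C.
In Fahrenheit: 351.9500 × 1.8 + 32 = 665.51°F.

665.51°F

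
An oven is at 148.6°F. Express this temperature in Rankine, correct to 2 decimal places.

In Celsius: (148.6 - 32) × 5/9 = 64.7778°C.
In Rankine: 64.7778 × 1.8 + 491.67 = 608.27°R.

608.27°R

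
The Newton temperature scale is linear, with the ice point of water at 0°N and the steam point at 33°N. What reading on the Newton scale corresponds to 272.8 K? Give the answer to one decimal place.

First in Celsius: 272.8 - 273.15 = -0.3500°C.
Linearly onto the Newton scale: 0 + (-0.3500 / 100) × (33 - 0) = -0.1°N.

-0.1°N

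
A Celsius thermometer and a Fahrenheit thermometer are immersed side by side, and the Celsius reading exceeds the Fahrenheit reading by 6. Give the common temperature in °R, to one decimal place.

406.2°R

Let x be the Celsius reading; then the Fahrenheit reading is 1.8·x + 32.
(1.8·x + 32) - x = -6  ⇒  (0.8)·x = -38  ⇒  x = -47.5000°C.
In Rankine: -47.5000 × 1.8 + 491.67 = 406.2°R.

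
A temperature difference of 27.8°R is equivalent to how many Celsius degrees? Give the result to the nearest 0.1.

15.4°C

Only the scale ratio 5/9 matters for a change in temperature.
27.8 × 5/9 = 15.4.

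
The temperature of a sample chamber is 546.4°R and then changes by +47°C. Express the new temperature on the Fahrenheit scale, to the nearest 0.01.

Initial temperature in Celsius: (546.4 - 491.67) × 5/9 = 30.4056°C.
Final Celsius temperature: 30.4056 + 47.0000 = 77.4056°C.
In Fahrenheit: 77.4056 × 1.8 + 32 = 171.33°F.

171.33°F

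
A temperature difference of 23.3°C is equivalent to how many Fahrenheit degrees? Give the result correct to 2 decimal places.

41.94°F

Only the scale ratio 1.8 matters for a change in temperature.
23.3 × 1.8 = 41.94.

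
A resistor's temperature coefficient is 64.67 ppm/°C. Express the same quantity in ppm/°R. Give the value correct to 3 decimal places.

Since only a temperature interval is involved, the additive offset between the scales drops out.
A change of 1°R is a change of 5/9°C, so per °R the value is 64.67 × 5/9 = 35.928.

35.928 ppm/°R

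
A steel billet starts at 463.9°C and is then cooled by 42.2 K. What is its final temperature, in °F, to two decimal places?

791.06°F

The 42.2 K change is an interval; Kelvin and Celsius degrees are the same size, so ΔC = -42.2°C.
Final Celsius temperature: 463.9000 - 42.2000 = 421.7000°C.
In Fahrenheit: 421.7000 × 1.8 + 32 = 791.06°F.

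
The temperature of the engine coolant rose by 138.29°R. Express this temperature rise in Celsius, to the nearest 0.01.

An interval of 1°R corresponds to 5/9°C.
138.29 × 5/9 = 76.83.

76.83°C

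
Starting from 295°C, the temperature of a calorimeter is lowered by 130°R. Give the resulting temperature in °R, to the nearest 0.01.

892.67°R

The 130°R change is an interval, so only the factor 5/9 applies: -130 × 5/9 = -72.2222°C.
Final Celsius temperature: 295.0000 - 72.2222 = 222.7778°C.
In Rankine: 222.7778 × 1.8 + 491.67 = 892.67°R.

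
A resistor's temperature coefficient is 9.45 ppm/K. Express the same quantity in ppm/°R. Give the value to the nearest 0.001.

5.250 ppm/°R

Since only a temperature interval is involved, the additive offset between the scales drops out.
A change of 1°R is a change of 5/9 K, so per °R the value is 9.45 × 5/9 = 5.250.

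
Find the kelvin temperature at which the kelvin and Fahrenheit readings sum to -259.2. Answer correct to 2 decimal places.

Let K be the kelvin reading. The Fahrenheit reading is F = 1.8·K - 459.67.
Require K + F = -259.2: (2.8)·K - 459.67 = -259.2.
K = (-259.2 + 459.67) / (2.8) = 71.60.

71.60 K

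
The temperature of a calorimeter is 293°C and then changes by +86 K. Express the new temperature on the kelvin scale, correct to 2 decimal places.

652.15 K

The 86 K change is an interval; Kelvin and Celsius degrees are the same size, so ΔC = +86°C.
Final Celsius temperature: 293.0000 + 86.0000 = 379.0000°C.
In kelvin: 379.0000 + 273.15 = 652.15 K.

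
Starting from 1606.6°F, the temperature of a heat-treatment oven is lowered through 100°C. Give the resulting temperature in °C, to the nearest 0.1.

Initial temperature in Celsius: (1606.6 - 32) × 5/9 = 874.7778°C.
Final Celsius temperature: 874.7778 - 100.0000 = 774.7778°C.

774.8°C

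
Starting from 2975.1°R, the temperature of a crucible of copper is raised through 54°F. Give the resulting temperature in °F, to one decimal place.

Initial temperature in Celsius: (2975.1 - 491.67) × 5/9 = 1379.6833°C.
The 54°F change is an interval, so only the factor 5/9 applies: +54 × 5/9 = +30.0000°C.
Final Celsius temperature: 1379.6833 + 30.0000 = 1409.6833°C.
In Fahrenheit: 1409.6833 × 1.8 + 32 = 2569.4°F.

2569.4°F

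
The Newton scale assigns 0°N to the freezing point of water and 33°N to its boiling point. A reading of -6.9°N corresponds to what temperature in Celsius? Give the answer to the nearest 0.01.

-20.91°C

Linear interpolation between the fixed points: C = (-6.9 - 0) × 100 / (33 - 0) = -20.9091°C.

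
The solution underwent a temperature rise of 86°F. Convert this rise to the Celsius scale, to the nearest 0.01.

For a temperature interval the offset drops out; only the factor 5/9 applies.
86 × 5/9 = 47.78.

47.78°C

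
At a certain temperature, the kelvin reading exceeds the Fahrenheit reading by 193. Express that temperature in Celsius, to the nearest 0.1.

60.2°C

Let x be the kelvin reading; then the Fahrenheit reading is 1.8·x - 459.67.
(1.8·x - 459.67) - x = -193  ⇒  (0.8)·x = 266.67  ⇒  x = 333.3375 K.
In Celsius: 333.3375 - 273.15 = 60.2°C.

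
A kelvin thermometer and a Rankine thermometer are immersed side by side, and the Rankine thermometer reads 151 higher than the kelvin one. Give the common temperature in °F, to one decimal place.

Let x be the kelvin reading; then the Rankine reading is 1.8·x.
(1.8·x) - x = 151  ⇒  (0.8)·x = 151  ⇒  x = 188.7500 K.
In Celsius: 188.75 - 273.15 = -84.4000°C.
In Fahrenheit: -84.4000 × 1.8 + 32 = -119.9°F.

-119.9°F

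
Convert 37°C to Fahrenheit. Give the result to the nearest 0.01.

In Fahrenheit: 37.0000 × 1.8 + 32 = 98.60°F.

98.60°F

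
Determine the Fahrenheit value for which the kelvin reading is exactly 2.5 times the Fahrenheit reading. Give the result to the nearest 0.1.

Let F be the Fahrenheit reading. The kelvin reading is K = 5/9·F + 255.372.
Require K = 2.5·F: 5/9·F + 255.372 = 2.5·F.
(-35/18)·F = -255.372  ⇒  F = 131.3.

131.3°F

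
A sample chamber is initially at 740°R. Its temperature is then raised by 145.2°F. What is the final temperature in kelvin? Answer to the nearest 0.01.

Initial temperature in Celsius: (740 - 491.67) × 5/9 = 137.9611°C.
The 145.2°F change is an interval, so only the factor 5/9 applies: +145.2 × 5/9 = +80.6667°C.
Final Celsius temperature: 137.9611 + 80.6667 = 218.6278°C.
In kelvin: 218.6278 + 273.15 = 491.78 K.

491.78 K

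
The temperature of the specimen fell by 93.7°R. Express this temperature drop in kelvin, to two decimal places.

52.06 K

An interval of 1°R corresponds to 5/9 K.
93.7 × 5/9 = 52.06.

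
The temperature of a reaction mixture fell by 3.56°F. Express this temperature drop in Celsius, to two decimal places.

1.98°C

For a temperature interval the offset drops out; only the factor 5/9 applies.
3.56 × 5/9 = 1.98.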